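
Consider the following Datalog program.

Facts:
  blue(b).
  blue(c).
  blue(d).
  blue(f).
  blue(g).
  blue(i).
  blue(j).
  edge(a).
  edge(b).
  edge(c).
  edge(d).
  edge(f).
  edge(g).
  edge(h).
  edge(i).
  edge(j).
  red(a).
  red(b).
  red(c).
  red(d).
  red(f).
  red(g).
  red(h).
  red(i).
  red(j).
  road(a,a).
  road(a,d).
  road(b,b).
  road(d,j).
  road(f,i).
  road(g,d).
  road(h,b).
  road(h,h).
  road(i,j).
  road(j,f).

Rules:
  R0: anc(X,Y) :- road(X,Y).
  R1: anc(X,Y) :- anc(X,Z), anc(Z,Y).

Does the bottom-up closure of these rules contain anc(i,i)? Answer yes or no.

round 1: derive anc(a,a) via R0 from road(a,a)
round 1: derive anc(a,d) via R0 from road(a,d)
round 1: derive anc(b,b) via R0 from road(b,b)
round 1: derive anc(d,j) via R0 from road(d,j)
round 1: derive anc(f,i) via R0 from road(f,i)
round 1: derive anc(g,d) via R0 from road(g,d)
round 1: derive anc(h,b) via R0 from road(h,b)
round 1: derive anc(h,h) via R0 from road(h,h)
round 1: derive anc(i,j) via R0 from road(i,j)
round 1: derive anc(j,f) via R0 from road(j,f)
round 2: derive anc(a,j) via R1 from anc(a,d), anc(d,j)
round 2: derive anc(d,f) via R1 from anc(d,j), anc(j,f)
round 2: derive anc(f,j) via R1 from anc(f,i), anc(i,j)
round 2: derive anc(g,j) via R1 from anc(g,d), anc(d,j)
round 2: derive anc(i,f) via R1 from anc(i,j), anc(j,f)
round 2: derive anc(j,i) via R1 from anc(j,f), anc(f,i)
round 3: derive anc(a,f) via R1 from anc(a,d), anc(d,f)
round 3: derive anc(a,i) via R1 from anc(a,j), anc(j,i)
round 3: derive anc(d,i) via R1 from anc(d,f), anc(f,i)
round 3: derive anc(f,f) via R1 from anc(f,i), anc(i,f)
round 3: derive anc(g,f) via R1 from anc(g,d), anc(d,f)
round 3: derive anc(g,i) via R1 from anc(g,j), anc(j,i)
round 3: derive anc(i,i) via R1 from anc(i,f), anc(f,i)
round 3: derive anc(j,j) via R1 from anc(j,f), anc(f,j)

yes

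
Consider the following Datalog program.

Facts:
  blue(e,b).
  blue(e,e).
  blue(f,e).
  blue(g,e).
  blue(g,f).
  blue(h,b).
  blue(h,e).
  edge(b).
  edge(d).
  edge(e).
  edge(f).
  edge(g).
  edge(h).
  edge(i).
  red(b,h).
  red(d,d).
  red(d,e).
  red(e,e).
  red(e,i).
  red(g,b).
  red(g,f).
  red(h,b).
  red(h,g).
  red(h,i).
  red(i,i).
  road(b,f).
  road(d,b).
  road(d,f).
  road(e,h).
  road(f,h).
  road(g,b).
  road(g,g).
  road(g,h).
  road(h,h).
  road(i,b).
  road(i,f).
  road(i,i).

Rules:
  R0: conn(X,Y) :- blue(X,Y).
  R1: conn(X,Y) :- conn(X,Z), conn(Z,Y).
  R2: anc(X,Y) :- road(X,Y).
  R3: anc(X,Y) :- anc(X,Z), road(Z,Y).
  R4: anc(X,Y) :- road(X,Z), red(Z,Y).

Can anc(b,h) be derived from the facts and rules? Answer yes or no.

yes

round 1: derive anc(b,f) via R2 from road(b,f)
round 1: derive anc(d,b) via R2 from road(d,b)
round 1: derive anc(d,f) via R2 from road(d,f)
round 1: derive anc(e,h) via R2 from road(e,h)
round 1: derive anc(f,h) via R2 from road(f,h)
round 1: derive anc(g,b) via R2 from road(g,b)
round 1: derive anc(g,g) via R2 from road(g,g)
round 1: derive anc(g,h) via R2 from road(g,h)
round 1: derive anc(h,h) via R2 from road(h,h)
round 1: derive anc(i,b) via R2 from road(i,b)
round 1: derive anc(i,f) via R2 from road(i,f)
round 1: derive anc(i,i) via R2 from road(i,i)
round 1: derive anc(d,h) via R4 from road(d,b), red(b,h)
round 1: derive anc(e,b) via R4 from road(e,h), red(h,b)
round 1: derive anc(e,g) via R4 from road(e,h), red(h,g)
round 1: derive anc(e,i) via R4 from road(e,h), red(h,i)
round 1: derive anc(f,b) via R4 from road(f,h), red(h,b)
round 1: derive anc(f,g) via R4 from road(f,h), red(h,g)
round 1: derive anc(f,i) via R4 from road(f,h), red(h,i)
round 1: derive anc(g,f) via R4 from road(g,g), red(g,f)
round 1: derive anc(g,i) via R4 from road(g,h), red(h,i)
round 1: derive anc(h,b) via R4 from road(h,h), red(h,b)
round 1: derive anc(h,g) via R4 from road(h,h), red(h,g)
round 1: derive anc(h,i) via R4 from road(h,h), red(h,i)
round 1: derive anc(i,h) via R4 from road(i,b), red(b,h)
round 2: derive anc(b,h) via R3 from anc(b,f), road(f,h)
round 2: derive anc(e,f) via R3 from anc(e,b), road(b,f)
round 2: derive anc(f,f) via R3 from anc(f,b), road(b,f)
round 2: derive anc(h,f) via R3 from anc(h,b), road(b,f)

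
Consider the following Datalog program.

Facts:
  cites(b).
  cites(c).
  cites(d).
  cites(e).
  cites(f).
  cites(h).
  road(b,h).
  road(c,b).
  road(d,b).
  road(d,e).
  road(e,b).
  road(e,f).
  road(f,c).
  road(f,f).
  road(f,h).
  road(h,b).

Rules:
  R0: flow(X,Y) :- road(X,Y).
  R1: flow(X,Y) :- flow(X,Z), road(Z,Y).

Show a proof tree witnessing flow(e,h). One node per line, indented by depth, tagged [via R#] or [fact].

flow(e,h)  [via R1]
  flow(e,b)  [via R0]
    road(e,b)  [fact]
  road(b,h)  [fact]

round 1: derive flow(b,h) via R0 from road(b,h)
round 1: derive flow(c,b) via R0 from road(c,b)
round 1: derive flow(d,b) via R0 from road(d,b)
round 1: derive flow(d,e) via R0 from road(d,e)
round 1: derive flow(e,b) via R0 from road(e,b)
round 1: derive flow(e,f) via R0 from road(e,f)
round 1: derive flow(f,c) via R0 from road(f,c)
round 1: derive flow(f,f) via R0 from road(f,f)
round 1: derive flow(f,h) via R0 from road(f,h)
round 1: derive flow(h,b) via R0 from road(h,b)
round 2: derive flow(b,b) via R1 from flow(b,h), road(h,b)
round 2: derive flow(c,h) via R1 from flow(c,b), road(b,h)
round 2: derive flow(d,f) via R1 from flow(d,e), road(e,f)
round 2: derive flow(d,h) via R1 from flow(d,b), road(b,h)
round 2: derive flow(e,c) via R1 from flow(e,f), road(f,c)
round 2: derive flow(e,h) via R1 from flow(e,b), road(b,h)
round 2: derive flow(f,b) via R1 from flow(f,c), road(c,b)
round 2: derive flow(h,h) via R1 from flow(h,b), road(b,h)
round 3: derive flow(d,c) via R1 from flow(d,f), road(f,c)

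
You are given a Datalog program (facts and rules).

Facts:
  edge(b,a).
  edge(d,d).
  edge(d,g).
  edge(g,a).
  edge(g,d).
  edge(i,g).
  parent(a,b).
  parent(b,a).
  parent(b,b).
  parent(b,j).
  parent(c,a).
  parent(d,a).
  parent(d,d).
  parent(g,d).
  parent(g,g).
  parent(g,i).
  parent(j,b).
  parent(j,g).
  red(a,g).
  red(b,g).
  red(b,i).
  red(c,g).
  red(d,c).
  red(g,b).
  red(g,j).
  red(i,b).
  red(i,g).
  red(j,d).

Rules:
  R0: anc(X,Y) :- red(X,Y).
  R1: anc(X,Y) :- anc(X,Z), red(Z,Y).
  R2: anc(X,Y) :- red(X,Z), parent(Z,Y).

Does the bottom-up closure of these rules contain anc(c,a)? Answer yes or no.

no

round 1: derive anc(a,g) via R0 from red(a,g)
round 1: derive anc(b,g) via R0 from red(b,g)
round 1: derive anc(b,i) via R0 from red(b,i)
round 1: derive anc(c,g) via R0 from red(c,g)
round 1: derive anc(d,c) via R0 from red(d,c)
round 1: derive anc(g,b) via R0 from red(g,b)
round 1: derive anc(g,j) via R0 from red(g,j)
round 1: derive anc(i,b) via R0 from red(i,b)
round 1: derive anc(i,g) via R0 from red(i,g)
round 1: derive anc(j,d) via R0 from red(j,d)
round 1: derive anc(a,d) via R2 from red(a,g), parent(g,d)
round 1: derive anc(a,i) via R2 from red(a,g), parent(g,i)
round 1: derive anc(b,d) via R2 from red(b,g), parent(g,d)
round 1: derive anc(c,d) via R2 from red(c,g), parent(g,d)
round 1: derive anc(c,i) via R2 from red(c,g), parent(g,i)
round 1: derive anc(d,a) via R2 from red(d,c), parent(c,a)
round 1: derive anc(g,a) via R2 from red(g,b), parent(b,a)
round 1: derive anc(g,g) via R2 from red(g,j), parent(j,g)
round 1: derive anc(i,a) via R2 from red(i,b), parent(b,a)
round 1: derive anc(i,d) via R2 from red(i,g), parent(g,d)
round 1: derive anc(i,i) via R2 from red(i,g), parent(g,i)
round 1: derive anc(i,j) via R2 from red(i,b), parent(b,j)
round 1: derive anc(j,a) via R2 from red(j,d), parent(d,a)
round 2: derive anc(a,b) via R1 from anc(a,g), red(g,b)
round 2: derive anc(a,c) via R1 from anc(a,d), red(d,c)
round 2: derive anc(a,j) via R1 from anc(a,g), red(g,j)
round 2: derive anc(b,b) via R1 from anc(b,g), red(g,b)
round 2: derive anc(b,c) via R1 from anc(b,d), red(d,c)
round 2: derive anc(b,j) via R1 from anc(b,g), red(g,j)
round 2: derive anc(c,b) via R1 from anc(c,g), red(g,b)
round 2: derive anc(c,c) via R1 from anc(c,d), red(d,c)
round 2: derive anc(c,j) via R1 from anc(c,g), red(g,j)
round 2: derive anc(d,g) via R1 from anc(d,a), red(a,g)
round 2: derive anc(g,d) via R1 from anc(g,j), red(j,d)
round 2: derive anc(g,i) via R1 from anc(g,b), red(b,i)
round 2: derive anc(i,c) via R1 from anc(i,d), red(d,c)
round 2: derive anc(j,c) via R1 from anc(j,d), red(d,c)
round 2: derive anc(j,g) via R1 from anc(j,a), red(a,g)
round 3: derive anc(d,b) via R1 from anc(d,g), red(g,b)
round 3: derive anc(d,j) via R1 from anc(d,g), red(g,j)
round 3: derive anc(g,c) via R1 from anc(g,d), red(d,c)
round 3: derive anc(j,b) via R1 from anc(j,g), red(g,b)
round 3: derive anc(j,j) via R1 from anc(j,g), red(g,j)
round 4: derive anc(d,d) via R1 from anc(d,j), red(j,d)
round 4: derive anc(d,i) via R1 from anc(d,b), red(b,i)
round 4: derive anc(j,i) via R1 from anc(j,b), red(b,i)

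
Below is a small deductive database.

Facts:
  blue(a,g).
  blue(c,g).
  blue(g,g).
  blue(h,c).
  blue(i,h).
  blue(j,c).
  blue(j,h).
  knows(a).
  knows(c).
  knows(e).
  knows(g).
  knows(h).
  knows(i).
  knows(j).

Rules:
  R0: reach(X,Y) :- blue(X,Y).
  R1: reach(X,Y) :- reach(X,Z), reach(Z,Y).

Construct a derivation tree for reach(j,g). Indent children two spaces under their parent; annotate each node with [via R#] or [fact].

reach(j,g)  [via R1]
  reach(j,c)  [via R0]
    blue(j,c)  [fact]
  reach(c,g)  [via R0]
    blue(c,g)  [fact]

round 1: derive reach(a,g) via R0 from blue(a,g)
round 1: derive reach(c,g) via R0 from blue(c,g)
round 1: derive reach(g,g) via R0 from blue(g,g)
round 1: derive reach(h,c) via R0 from blue(h,c)
round 1: derive reach(i,h) via R0 from blue(i,h)
round 1: derive reach(j,c) via R0 from blue(j,c)
round 1: derive reach(j,h) via R0 from blue(j,h)
round 2: derive reach(h,g) via R1 from reach(h,c), reach(c,g)
round 2: derive reach(i,c) via R1 from reach(i,h), reach(h,c)
round 2: derive reach(j,g) via R1 from reach(j,c), reach(c,g)
round 3: derive reach(i,g) via R1 from reach(i,c), reach(c,g)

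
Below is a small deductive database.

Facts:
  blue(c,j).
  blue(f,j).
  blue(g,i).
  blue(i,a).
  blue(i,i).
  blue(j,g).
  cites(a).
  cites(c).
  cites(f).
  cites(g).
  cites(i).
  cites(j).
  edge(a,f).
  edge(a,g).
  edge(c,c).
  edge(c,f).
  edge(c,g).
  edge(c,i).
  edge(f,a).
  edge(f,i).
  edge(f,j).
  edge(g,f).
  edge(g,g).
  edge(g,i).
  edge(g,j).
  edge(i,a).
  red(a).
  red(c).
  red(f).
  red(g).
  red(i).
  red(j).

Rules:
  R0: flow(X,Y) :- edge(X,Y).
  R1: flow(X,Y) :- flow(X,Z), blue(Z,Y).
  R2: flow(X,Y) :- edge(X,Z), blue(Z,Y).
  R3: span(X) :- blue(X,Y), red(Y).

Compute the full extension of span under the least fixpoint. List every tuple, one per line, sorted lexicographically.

span(c)
span(f)
span(g)
span(i)
span(j)

round 1: derive span(c) via R3 from blue(c,j), red(j)
round 1: derive span(f) via R3 from blue(f,j), red(j)
round 1: derive span(g) via R3 from blue(g,i), red(i)
round 1: derive span(i) via R3 from blue(i,a), red(a)
round 1: derive span(j) via R3 from blue(j,g), red(g)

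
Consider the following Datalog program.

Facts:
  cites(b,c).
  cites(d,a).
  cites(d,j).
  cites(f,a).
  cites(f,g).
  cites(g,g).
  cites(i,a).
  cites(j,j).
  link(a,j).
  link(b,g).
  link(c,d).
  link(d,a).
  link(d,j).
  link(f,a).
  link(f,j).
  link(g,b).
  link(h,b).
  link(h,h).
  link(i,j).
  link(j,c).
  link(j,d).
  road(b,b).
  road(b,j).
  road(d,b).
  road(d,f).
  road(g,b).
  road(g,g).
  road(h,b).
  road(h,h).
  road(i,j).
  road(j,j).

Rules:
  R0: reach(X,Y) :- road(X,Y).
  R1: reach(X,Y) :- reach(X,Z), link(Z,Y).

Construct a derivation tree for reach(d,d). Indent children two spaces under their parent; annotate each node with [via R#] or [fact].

reach(d,d)  [via R1]
  reach(d,j)  [via R1]
    reach(d,f)  [via R0]
      road(d,f)  [fact]
    link(f,j)  [fact]
  link(j,d)  [fact]

round 1: derive reach(b,b) via R0 from road(b,b)
round 1: derive reach(b,j) via R0 from road(b,j)
round 1: derive reach(d,b) via R0 from road(d,b)
round 1: derive reach(d,f) via R0 from road(d,f)
round 1: derive reach(g,b) via R0 from road(g,b)
round 1: derive reach(g,g) via R0 from road(g,g)
round 1: derive reach(h,b) via R0 from road(h,b)
round 1: derive reach(h,h) via R0 from road(h,h)
round 1: derive reach(i,j) via R0 from road(i,j)
round 1: derive reach(j,j) via R0 from road(j,j)
round 2: derive reach(b,c) via R1 from reach(b,j), link(j,c)
round 2: derive reach(b,d) via R1 from reach(b,j), link(j,d)
round 2: derive reach(b,g) via R1 from reach(b,b), link(b,g)
round 2: derive reach(d,a) via R1 from reach(d,f), link(f,a)
round 2: derive reach(d,g) via R1 from reach(d,b), link(b,g)
round 2: derive reach(d,j) via R1 from reach(d,f), link(f,j)
round 2: derive reach(h,g) via R1 from reach(h,b), link(b,g)
round 2: derive reach(i,c) via R1 from reach(i,j), link(j,c)
round 2: derive reach(i,d) via R1 from reach(i,j), link(j,d)
round 2: derive reach(j,c) via R1 from reach(j,j), link(j,c)
round 2: derive reach(j,d) via R1 from reach(j,j), link(j,d)
round 3: derive reach(b,a) via R1 from reach(b,d), link(d,a)
round 3: derive reach(d,c) via R1 from reach(d,j), link(j,c)
round 3: derive reach(d,d) via R1 from reach(d,j), link(j,d)
round 3: derive reach(i,a) via R1 from reach(i,d), link(d,a)
round 3: derive reach(j,a) via R1 from reach(j,d), link(d,a)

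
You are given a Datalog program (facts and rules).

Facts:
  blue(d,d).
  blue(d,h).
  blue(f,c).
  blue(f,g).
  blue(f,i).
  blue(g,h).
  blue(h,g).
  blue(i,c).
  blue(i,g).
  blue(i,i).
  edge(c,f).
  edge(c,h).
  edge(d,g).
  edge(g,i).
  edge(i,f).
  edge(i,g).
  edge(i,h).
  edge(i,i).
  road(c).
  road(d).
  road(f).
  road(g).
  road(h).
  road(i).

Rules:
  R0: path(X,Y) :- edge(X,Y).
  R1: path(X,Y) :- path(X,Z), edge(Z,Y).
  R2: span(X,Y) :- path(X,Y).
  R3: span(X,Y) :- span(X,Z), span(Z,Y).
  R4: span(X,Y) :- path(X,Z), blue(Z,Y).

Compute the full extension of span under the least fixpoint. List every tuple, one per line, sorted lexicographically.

round 1: derive path(c,f) via R0 from edge(c,f)
round 1: derive path(c,h) via R0 from edge(c,h)
round 1: derive path(d,g) via R0 from edge(d,g)
round 1: derive path(g,i) via R0 from edge(g,i)
round 1: derive path(i,f) via R0 from edge(i,f)
round 1: derive path(i,g) via R0 from edge(i,g)
round 1: derive path(i,h) via R0 from edge(i,h)
round 1: derive path(i,i) via R0 from edge(i,i)
round 2: derive path(d,i) via R1 from path(d,g), edge(g,i)
round 2: derive path(g,f) via R1 from path(g,i), edge(i,f)
round 2: derive path(g,g) via R1 from path(g,i), edge(i,g)
round 2: derive path(g,h) via R1 from path(g,i), edge(i,h)
round 2: derive span(c,f) via R2 from path(c,f)
round 2: derive span(c,h) via R2 from path(c,h)
round 2: derive span(d,g) via R2 from path(d,g)
round 2: derive span(g,i) via R2 from path(g,i)
round 2: derive span(i,f) via R2 from path(i,f)
round 2: derive span(i,g) via R2 from path(i,g)
round 2: derive span(i,h) via R2 from path(i,h)
round 2: derive span(i,i) via R2 from path(i,i)
round 2: derive span(c,c) via R4 from path(c,f), blue(f,c)
round 2: derive span(c,g) via R4 from path(c,f), blue(f,g)
round 2: derive span(c,i) via R4 from path(c,f), blue(f,i)
round 2: derive span(d,h) via R4 from path(d,g), blue(g,h)
round 2: derive span(g,c) via R4 from path(g,i), blue(i,c)
round 2: derive span(g,g) via R4 from path(g,i), blue(i,g)
round 2: derive span(i,c) via R4 from path(i,f), blue(f,c)
round 3: derive path(d,f) via R1 from path(d,i), edge(i,f)
round 3: derive path(d,h) via R1 from path(d,i), edge(i,h)
round 3: derive span(d,i) via R2 from path(d,i)
round 3: derive span(g,f) via R2 from path(g,f)
round 3: derive span(g,h) via R2 from path(g,h)
round 3: derive span(d,c) via R3 from span(d,g), span(g,c)
round 4: derive span(d,f) via R2 from path(d,f)

span(c,c)
span(c,f)
span(c,g)
span(c,h)
span(c,i)
span(d,c)
span(d,f)
span(d,g)
span(d,h)
span(d,i)
span(g,c)
span(g,f)
span(g,g)
span(g,h)
span(g,i)
span(i,c)
span(i,f)
span(i,g)
span(i,h)
span(i,i)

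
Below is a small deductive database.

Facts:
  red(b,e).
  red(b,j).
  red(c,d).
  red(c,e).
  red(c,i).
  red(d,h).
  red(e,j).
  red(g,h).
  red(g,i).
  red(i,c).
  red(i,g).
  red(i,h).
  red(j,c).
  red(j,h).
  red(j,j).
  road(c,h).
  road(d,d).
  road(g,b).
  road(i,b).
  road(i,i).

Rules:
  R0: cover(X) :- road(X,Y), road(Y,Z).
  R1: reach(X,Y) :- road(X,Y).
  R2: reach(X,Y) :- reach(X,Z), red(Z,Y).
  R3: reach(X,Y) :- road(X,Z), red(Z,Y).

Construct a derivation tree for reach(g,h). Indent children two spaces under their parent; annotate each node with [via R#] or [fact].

reach(g,h)  [via R2]
  reach(g,j)  [via R3]
    road(g,b)  [fact]
    red(b,j)  [fact]
  red(j,h)  [fact]

round 1: derive reach(c,h) via R1 from road(c,h)
round 1: derive reach(d,d) via R1 from road(d,d)
round 1: derive reach(g,b) via R1 from road(g,b)
round 1: derive reach(i,b) via R1 from road(i,b)
round 1: derive reach(i,i) via R1 from road(i,i)
round 1: derive reach(d,h) via R3 from road(d,d), red(d,h)
round 1: derive reach(g,e) via R3 from road(g,b), red(b,e)
round 1: derive reach(g,j) via R3 from road(g,b), red(b,j)
round 1: derive reach(i,c) via R3 from road(i,i), red(i,c)
round 1: derive reach(i,e) via R3 from road(i,b), red(b,e)
round 1: derive reach(i,g) via R3 from road(i,i), red(i,g)
round 1: derive reach(i,h) via R3 from road(i,i), red(i,h)
round 1: derive reach(i,j) via R3 from road(i,b), red(b,j)
round 2: derive reach(g,c) via R2 from reach(g,j), red(j,c)
round 2: derive reach(g,h) via R2 from reach(g,j), red(j,h)
round 2: derive reach(i,d) via R2 from reach(i,c), red(c,d)
round 3: derive reach(g,d) via R2 from reach(g,c), red(c,d)
round 3: derive reach(g,i) via R2 from reach(g,c), red(c,i)
round 4: derive reach(g,g) via R2 from reach(g,i), red(i,g)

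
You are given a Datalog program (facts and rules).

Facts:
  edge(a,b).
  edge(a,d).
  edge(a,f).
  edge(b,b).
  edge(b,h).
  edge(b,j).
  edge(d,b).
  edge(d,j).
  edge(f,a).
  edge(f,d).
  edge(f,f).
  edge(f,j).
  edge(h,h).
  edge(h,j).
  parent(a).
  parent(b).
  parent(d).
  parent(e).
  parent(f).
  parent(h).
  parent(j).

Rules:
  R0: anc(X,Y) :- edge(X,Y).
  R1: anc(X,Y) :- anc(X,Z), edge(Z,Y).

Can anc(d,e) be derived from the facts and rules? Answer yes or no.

no

round 1: derive anc(a,b) via R0 from edge(a,b)
round 1: derive anc(a,d) via R0 from edge(a,d)
round 1: derive anc(a,f) via R0 from edge(a,f)
round 1: derive anc(b,b) via R0 from edge(b,b)
round 1: derive anc(b,h) via R0 from edge(b,h)
round 1: derive anc(b,j) via R0 from edge(b,j)
round 1: derive anc(d,b) via R0 from edge(d,b)
round 1: derive anc(d,j) via R0 from edge(d,j)
round 1: derive anc(f,a) via R0 from edge(f,a)
round 1: derive anc(f,d) via R0 from edge(f,d)
round 1: derive anc(f,f) via R0 from edge(f,f)
round 1: derive anc(f,j) via R0 from edge(f,j)
round 1: derive anc(h,h) via R0 from edge(h,h)
round 1: derive anc(h,j) via R0 from edge(h,j)
round 2: derive anc(a,a) via R1 from anc(a,f), edge(f,a)
round 2: derive anc(a,h) via R1 from anc(a,b), edge(b,h)
round 2: derive anc(a,j) via R1 from anc(a,b), edge(b,j)
round 2: derive anc(d,h) via R1 from anc(d,b), edge(b,h)
round 2: derive anc(f,b) via R1 from anc(f,a), edge(a,b)
round 3: derive anc(f,h) via R1 from anc(f,b), edge(b,h)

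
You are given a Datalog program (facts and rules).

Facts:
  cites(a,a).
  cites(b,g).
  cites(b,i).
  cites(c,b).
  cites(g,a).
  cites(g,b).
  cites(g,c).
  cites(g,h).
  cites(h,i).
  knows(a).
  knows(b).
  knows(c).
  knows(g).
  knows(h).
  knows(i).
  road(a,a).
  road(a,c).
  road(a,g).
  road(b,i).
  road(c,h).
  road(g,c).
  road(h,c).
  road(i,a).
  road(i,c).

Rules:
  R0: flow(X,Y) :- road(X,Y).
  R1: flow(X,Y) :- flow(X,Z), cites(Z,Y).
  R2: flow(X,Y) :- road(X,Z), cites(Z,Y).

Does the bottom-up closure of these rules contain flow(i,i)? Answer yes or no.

round 1: derive flow(a,a) via R0 from road(a,a)
round 1: derive flow(a,c) via R0 from road(a,c)
round 1: derive flow(a,g) via R0 from road(a,g)
round 1: derive flow(b,i) via R0 from road(b,i)
round 1: derive flow(c,h) via R0 from road(c,h)
round 1: derive flow(g,c) via R0 from road(g,c)
round 1: derive flow(h,c) via R0 from road(h,c)
round 1: derive flow(i,a) via R0 from road(i,a)
round 1: derive flow(i,c) via R0 from road(i,c)
round 1: derive flow(a,b) via R2 from road(a,c), cites(c,b)
round 1: derive flow(a,h) via R2 from road(a,g), cites(g,h)
round 1: derive flow(c,i) via R2 from road(c,h), cites(h,i)
round 1: derive flow(g,b) via R2 from road(g,c), cites(c,b)
round 1: derive flow(h,b) via R2 from road(h,c), cites(c,b)
round 1: derive flow(i,b) via R2 from road(i,c), cites(c,b)
round 2: derive flow(a,i) via R1 from flow(a,b), cites(b,i)
round 2: derive flow(g,g) via R1 from flow(g,b), cites(b,g)
round 2: derive flow(g,i) via R1 from flow(g,b), cites(b,i)
round 2: derive flow(h,g) via R1 from flow(h,b), cites(b,g)
round 2: derive flow(h,i) via R1 from flow(h,b), cites(b,i)
round 2: derive flow(i,g) via R1 from flow(i,b), cites(b,g)
round 2: derive flow(i,i) via R1 from flow(i,b), cites(b,i)
round 3: derive flow(g,a) via R1 from flow(g,g), cites(g,a)
round 3: derive flow(g,h) via R1 from flow(g,g), cites(g,h)
round 3: derive flow(h,a) via R1 from flow(h,g), cites(g,a)
round 3: derive flow(h,h) via R1 from flow(h,g), cites(g,h)
round 3: derive flow(i,h) via R1 from flow(i,g), cites(g,h)

yes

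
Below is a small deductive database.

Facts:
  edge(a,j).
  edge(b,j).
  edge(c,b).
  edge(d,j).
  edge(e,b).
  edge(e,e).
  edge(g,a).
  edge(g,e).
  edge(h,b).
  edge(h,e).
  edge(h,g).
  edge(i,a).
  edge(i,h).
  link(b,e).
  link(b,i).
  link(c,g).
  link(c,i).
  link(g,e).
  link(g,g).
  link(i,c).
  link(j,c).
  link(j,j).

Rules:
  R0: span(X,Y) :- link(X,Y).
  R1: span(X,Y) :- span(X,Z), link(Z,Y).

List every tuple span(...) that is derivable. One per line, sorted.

span(b,c)
span(b,e)
span(b,g)
span(b,i)
span(c,c)
span(c,e)
span(c,g)
span(c,i)
span(g,e)
span(g,g)
span(i,c)
span(i,e)
span(i,g)
span(i,i)
span(j,c)
span(j,e)
span(j,g)
span(j,i)
span(j,j)

round 1: derive span(b,e) via R0 from link(b,e)
round 1: derive span(b,i) via R0 from link(b,i)
round 1: derive span(c,g) via R0 from link(c,g)
round 1: derive span(c,i) via R0 from link(c,i)
round 1: derive span(g,e) via R0 from link(g,e)
round 1: derive span(g,g) via R0 from link(g,g)
round 1: derive span(i,c) via R0 from link(i,c)
round 1: derive span(j,c) via R0 from link(j,c)
round 1: derive span(j,j) via R0 from link(j,j)
round 2: derive span(b,c) via R1 from span(b,i), link(i,c)
round 2: derive span(c,c) via R1 from span(c,i), link(i,c)
round 2: derive span(c,e) via R1 from span(c,g), link(g,e)
round 2: derive span(i,g) via R1 from span(i,c), link(c,g)
round 2: derive span(i,i) via R1 from span(i,c), link(c,i)
round 2: derive span(j,g) via R1 from span(j,c), link(c,g)
round 2: derive span(j,i) via R1 from span(j,c), link(c,i)
round 3: derive span(b,g) via R1 from span(b,c), link(c,g)
round 3: derive span(i,e) via R1 from span(i,g), link(g,e)
round 3: derive span(j,e) via R1 from span(j,g), link(g,e)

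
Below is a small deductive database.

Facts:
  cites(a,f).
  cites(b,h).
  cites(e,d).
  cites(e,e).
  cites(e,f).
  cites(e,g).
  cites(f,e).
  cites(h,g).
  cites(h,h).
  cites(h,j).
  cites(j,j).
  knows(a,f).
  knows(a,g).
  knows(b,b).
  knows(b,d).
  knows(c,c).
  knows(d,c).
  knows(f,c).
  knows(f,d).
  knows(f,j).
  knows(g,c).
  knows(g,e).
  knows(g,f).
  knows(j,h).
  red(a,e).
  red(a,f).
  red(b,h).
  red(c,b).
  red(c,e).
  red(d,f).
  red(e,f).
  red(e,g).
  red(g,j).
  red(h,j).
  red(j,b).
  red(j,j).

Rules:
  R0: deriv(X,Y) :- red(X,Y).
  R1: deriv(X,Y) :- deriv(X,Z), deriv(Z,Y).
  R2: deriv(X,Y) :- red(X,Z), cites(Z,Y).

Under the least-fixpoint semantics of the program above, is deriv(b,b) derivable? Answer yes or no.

round 1: derive deriv(a,e) via R0 from red(a,e)
round 1: derive deriv(a,f) via R0 from red(a,f)
round 1: derive deriv(b,h) via R0 from red(b,h)
round 1: derive deriv(c,b) via R0 from red(c,b)
round 1: derive deriv(c,e) via R0 from red(c,e)
round 1: derive deriv(d,f) via R0 from red(d,f)
round 1: derive deriv(e,f) via R0 from red(e,f)
round 1: derive deriv(e,g) via R0 from red(e,g)
round 1: derive deriv(g,j) via R0 from red(g,j)
round 1: derive deriv(h,j) via R0 from red(h,j)
round 1: derive deriv(j,b) via R0 from red(j,b)
round 1: derive deriv(j,j) via R0 from red(j,j)
round 1: derive deriv(a,d) via R2 from red(a,e), cites(e,d)
round 1: derive deriv(a,g) via R2 from red(a,e), cites(e,g)
round 1: derive deriv(b,g) via R2 from red(b,h), cites(h,g)
round 1: derive deriv(b,j) via R2 from red(b,h), cites(h,j)
round 1: derive deriv(c,d) via R2 from red(c,e), cites(e,d)
round 1: derive deriv(c,f) via R2 from red(c,e), cites(e,f)
round 1: derive deriv(c,g) via R2 from red(c,e), cites(e,g)
round 1: derive deriv(c,h) via R2 from red(c,b), cites(b,h)
round 1: derive deriv(d,e) via R2 from red(d,f), cites(f,e)
round 1: derive deriv(e,e) via R2 from red(e,f), cites(f,e)
round 1: derive deriv(j,h) via R2 from red(j,b), cites(b,h)
round 2: derive deriv(a,j) via R1 from deriv(a,g), deriv(g,j)
round 2: derive deriv(b,b) via R1 from deriv(b,j), deriv(j,b)
round 2: derive deriv(c,j) via R1 from deriv(c,b), deriv(b,j)
round 2: derive deriv(d,g) via R1 from deriv(d,e), deriv(e,g)
round 2: derive deriv(e,j) via R1 from deriv(e,g), deriv(g,j)
round 2: derive deriv(g,b) via R1 from deriv(g,j), deriv(j,b)
round 2: derive deriv(g,h) via R1 from deriv(g,j), deriv(j,h)
round 2: derive deriv(h,b) via R1 from deriv(h,j), deriv(j,b)
round 2: derive deriv(h,h) via R1 from deriv(h,j), deriv(j,h)
round 2: derive deriv(j,g) via R1 from deriv(j,b), deriv(b,g)
round 3: derive deriv(a,b) via R1 from deriv(a,g), deriv(g,b)
round 3: derive deriv(a,h) via R1 from deriv(a,g), deriv(g,h)
round 3: derive deriv(d,b) via R1 from deriv(d,g), deriv(g,b)
round 3: derive deriv(d,h) via R1 from deriv(d,g), deriv(g,h)
round 3: derive deriv(d,j) via R1 from deriv(d,e), deriv(e,j)
round 3: derive deriv(e,b) via R1 from deriv(e,g), deriv(g,b)
round 3: derive deriv(e,h) via R1 from deriv(e,g), deriv(g,h)
round 3: derive deriv(g,g) via R1 from deriv(g,b), deriv(b,g)
round 3: derive deriv(h,g) via R1 from deriv(h,b), deriv(b,g)

yes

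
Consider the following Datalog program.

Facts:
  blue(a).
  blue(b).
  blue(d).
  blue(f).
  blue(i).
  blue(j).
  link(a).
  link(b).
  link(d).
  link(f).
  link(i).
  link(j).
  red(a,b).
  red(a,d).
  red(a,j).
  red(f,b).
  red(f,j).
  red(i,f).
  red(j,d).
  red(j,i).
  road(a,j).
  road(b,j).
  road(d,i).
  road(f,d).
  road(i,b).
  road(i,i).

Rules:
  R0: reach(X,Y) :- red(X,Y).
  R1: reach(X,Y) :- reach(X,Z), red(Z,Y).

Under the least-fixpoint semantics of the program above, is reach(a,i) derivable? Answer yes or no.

yes

round 1: derive reach(a,b) via R0 from red(a,b)
round 1: derive reach(a,d) via R0 from red(a,d)
round 1: derive reach(a,j) via R0 from red(a,j)
round 1: derive reach(f,b) via R0 from red(f,b)
round 1: derive reach(f,j) via R0 from red(f,j)
round 1: derive reach(i,f) via R0 from red(i,f)
round 1: derive reach(j,d) via R0 from red(j,d)
round 1: derive reach(j,i) via R0 from red(j,i)
round 2: derive reach(a,i) via R1 from reach(a,j), red(j,i)
round 2: derive reach(f,d) via R1 from reach(f,j), red(j,d)
round 2: derive reach(f,i) via R1 from reach(f,j), red(j,i)
round 2: derive reach(i,b) via R1 from reach(i,f), red(f,b)
round 2: derive reach(i,j) via R1 from reach(i,f), red(f,j)
round 2: derive reach(j,f) via R1 from reach(j,i), red(i,f)
round 3: derive reach(a,f) via R1 from reach(a,i), red(i,f)
round 3: derive reach(f,f) via R1 from reach(f,i), red(i,f)
round 3: derive reach(i,d) via R1 from reach(i,j), red(j,d)
round 3: derive reach(i,i) via R1 from reach(i,j), red(j,i)
round 3: derive reach(j,b) via R1 from reach(j,f), red(f,b)
round 3: derive reach(j,j) via R1 from reach(j,f), red(f,j)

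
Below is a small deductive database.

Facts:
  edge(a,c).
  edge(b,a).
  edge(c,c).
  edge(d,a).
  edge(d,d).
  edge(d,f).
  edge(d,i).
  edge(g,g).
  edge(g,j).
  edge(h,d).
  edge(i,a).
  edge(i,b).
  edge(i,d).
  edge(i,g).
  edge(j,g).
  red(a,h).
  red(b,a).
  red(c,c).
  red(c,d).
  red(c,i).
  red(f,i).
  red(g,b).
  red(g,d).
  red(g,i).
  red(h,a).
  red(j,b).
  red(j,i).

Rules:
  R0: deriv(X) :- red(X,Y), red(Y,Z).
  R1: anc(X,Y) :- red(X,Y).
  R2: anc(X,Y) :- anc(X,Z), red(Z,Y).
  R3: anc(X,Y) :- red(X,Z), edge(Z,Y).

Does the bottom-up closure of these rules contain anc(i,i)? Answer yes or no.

round 1: derive anc(a,h) via R1 from red(a,h)
round 1: derive anc(b,a) via R1 from red(b,a)
round 1: derive anc(c,c) via R1 from red(c,c)
round 1: derive anc(c,d) via R1 from red(c,d)
round 1: derive anc(c,i) via R1 from red(c,i)
round 1: derive anc(f,i) via R1 from red(f,i)
round 1: derive anc(g,b) via R1 from red(g,b)
round 1: derive anc(g,d) via R1 from red(g,d)
round 1: derive anc(g,i) via R1 from red(g,i)
round 1: derive anc(h,a) via R1 from red(h,a)
round 1: derive anc(j,b) via R1 from red(j,b)
round 1: derive anc(j,i) via R1 from red(j,i)
round 1: derive anc(a,d) via R3 from red(a,h), edge(h,d)
round 1: derive anc(b,c) via R3 from red(b,a), edge(a,c)
round 1: derive anc(c,a) via R3 from red(c,d), edge(d,a)
round 1: derive anc(c,b) via R3 from red(c,i), edge(i,b)
round 1: derive anc(c,f) via R3 from red(c,d), edge(d,f)
round 1: derive anc(c,g) via R3 from red(c,i), edge(i,g)
round 1: derive anc(f,a) via R3 from red(f,i), edge(i,a)
round 1: derive anc(f,b) via R3 from red(f,i), edge(i,b)
round 1: derive anc(f,d) via R3 from red(f,i), edge(i,d)
round 1: derive anc(f,g) via R3 from red(f,i), edge(i,g)
round 1: derive anc(g,a) via R3 from red(g,b), edge(b,a)
round 1: derive anc(g,f) via R3 from red(g,d), edge(d,f)
round 1: derive anc(g,g) via R3 from red(g,i), edge(i,g)
round 1: derive anc(h,c) via R3 from red(h,a), edge(a,c)
round 1: derive anc(j,a) via R3 from red(j,b), edge(b,a)
round 1: derive anc(j,d) via R3 from red(j,i), edge(i,d)
round 1: derive anc(j,g) via R3 from red(j,i), edge(i,g)
round 2: derive anc(a,a) via R2 from anc(a,h), red(h,a)
round 2: derive anc(b,d) via R2 from anc(b,c), red(c,d)
round 2: derive anc(b,h) via R2 from anc(b,a), red(a,h)
round 2: derive anc(b,i) via R2 from anc(b,c), red(c,i)
round 2: derive anc(c,h) via R2 from anc(c,a), red(a,h)
round 2: derive anc(f,h) via R2 from anc(f,a), red(a,h)
round 2: derive anc(g,h) via R2 from anc(g,a), red(a,h)
round 2: derive anc(h,d) via R2 from anc(h,c), red(c,d)
round 2: derive anc(h,h) via R2 from anc(h,a), red(a,h)
round 2: derive anc(h,i) via R2 from anc(h,c), red(c,i)
round 2: derive anc(j,h) via R2 from anc(j,a), red(a,h)

no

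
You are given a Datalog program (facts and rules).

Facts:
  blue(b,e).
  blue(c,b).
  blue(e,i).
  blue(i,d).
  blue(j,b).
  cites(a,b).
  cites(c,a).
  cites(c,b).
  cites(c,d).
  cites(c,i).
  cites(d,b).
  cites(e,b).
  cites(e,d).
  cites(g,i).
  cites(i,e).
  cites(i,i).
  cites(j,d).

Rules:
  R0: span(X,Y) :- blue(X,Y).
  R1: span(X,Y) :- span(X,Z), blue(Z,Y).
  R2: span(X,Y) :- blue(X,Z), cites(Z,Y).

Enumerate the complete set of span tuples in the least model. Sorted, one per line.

span(b,b)
span(b,d)
span(b,e)
span(b,i)
span(c,b)
span(c,d)
span(c,e)
span(c,i)
span(e,d)
span(e,e)
span(e,i)
span(i,b)
span(i,d)
span(i,e)
span(i,i)
span(j,b)
span(j,d)
span(j,e)
span(j,i)

round 1: derive span(b,e) via R0 from blue(b,e)
round 1: derive span(c,b) via R0 from blue(c,b)
round 1: derive span(e,i) via R0 from blue(e,i)
round 1: derive span(i,d) via R0 from blue(i,d)
round 1: derive span(j,b) via R0 from blue(j,b)
round 1: derive span(b,b) via R2 from blue(b,e), cites(e,b)
round 1: derive span(b,d) via R2 from blue(b,e), cites(e,d)
round 1: derive span(e,e) via R2 from blue(e,i), cites(i,e)
round 1: derive span(i,b) via R2 from blue(i,d), cites(d,b)
round 2: derive span(b,i) via R1 from span(b,e), blue(e,i)
round 2: derive span(c,e) via R1 from span(c,b), blue(b,e)
round 2: derive span(e,d) via R1 from span(e,i), blue(i,d)
round 2: derive span(i,e) via R1 from span(i,b), blue(b,e)
round 2: derive span(j,e) via R1 from span(j,b), blue(b,e)
round 3: derive span(c,i) via R1 from span(c,e), blue(e,i)
round 3: derive span(i,i) via R1 from span(i,e), blue(e,i)
round 3: derive span(j,i) via R1 from span(j,e), blue(e,i)
round 4: derive span(c,d) via R1 from span(c,i), blue(i,d)
round 4: derive span(j,d) via R1 from span(j,i), blue(i,d)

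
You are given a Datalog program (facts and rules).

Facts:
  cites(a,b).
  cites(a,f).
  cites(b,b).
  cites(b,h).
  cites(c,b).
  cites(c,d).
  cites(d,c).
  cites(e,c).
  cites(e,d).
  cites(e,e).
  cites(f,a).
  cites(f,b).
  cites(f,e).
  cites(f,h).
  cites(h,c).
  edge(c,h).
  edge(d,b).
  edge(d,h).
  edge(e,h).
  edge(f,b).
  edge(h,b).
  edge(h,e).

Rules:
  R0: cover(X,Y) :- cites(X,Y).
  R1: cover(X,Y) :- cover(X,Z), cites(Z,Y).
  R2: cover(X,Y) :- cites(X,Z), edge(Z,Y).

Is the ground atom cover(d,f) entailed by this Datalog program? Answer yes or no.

no

round 1: derive cover(a,b) via R0 from cites(a,b)
round 1: derive cover(a,f) via R0 from cites(a,f)
round 1: derive cover(b,b) via R0 from cites(b,b)
round 1: derive cover(b,h) via R0 from cites(b,h)
round 1: derive cover(c,b) via R0 from cites(c,b)
round 1: derive cover(c,d) via R0 from cites(c,d)
round 1: derive cover(d,c) via R0 from cites(d,c)
round 1: derive cover(e,c) via R0 from cites(e,c)
round 1: derive cover(e,d) via R0 from cites(e,d)
round 1: derive cover(e,e) via R0 from cites(e,e)
round 1: derive cover(f,a) via R0 from cites(f,a)
round 1: derive cover(f,b) via R0 from cites(f,b)
round 1: derive cover(f,e) via R0 from cites(f,e)
round 1: derive cover(f,h) via R0 from cites(f,h)
round 1: derive cover(h,c) via R0 from cites(h,c)
round 1: derive cover(b,e) via R2 from cites(b,h), edge(h,e)
round 1: derive cover(c,h) via R2 from cites(c,d), edge(d,h)
round 1: derive cover(d,h) via R2 from cites(d,c), edge(c,h)
round 1: derive cover(e,b) via R2 from cites(e,d), edge(d,b)
round 1: derive cover(e,h) via R2 from cites(e,c), edge(c,h)
round 1: derive cover(h,h) via R2 from cites(h,c), edge(c,h)
round 2: derive cover(a,a) via R1 from cover(a,f), cites(f,a)
round 2: derive cover(a,e) via R1 from cover(a,f), cites(f,e)
round 2: derive cover(a,h) via R1 from cover(a,b), cites(b,h)
round 2: derive cover(b,c) via R1 from cover(b,e), cites(e,c)
round 2: derive cover(b,d) via R1 from cover(b,e), cites(e,d)
round 2: derive cover(c,c) via R1 from cover(c,d), cites(d,c)
round 2: derive cover(d,b) via R1 from cover(d,c), cites(c,b)
round 2: derive cover(d,d) via R1 from cover(d,c), cites(c,d)
round 2: derive cover(f,c) via R1 from cover(f,e), cites(e,c)
round 2: derive cover(f,d) via R1 from cover(f,e), cites(e,d)
round 2: derive cover(f,f) via R1 from cover(f,a), cites(a,f)
round 2: derive cover(h,b) via R1 from cover(h,c), cites(c,b)
round 2: derive cover(h,d) via R1 from cover(h,c), cites(c,d)
round 3: derive cover(a,c) via R1 from cover(a,e), cites(e,c)
round 3: derive cover(a,d) via R1 from cover(a,e), cites(e,d)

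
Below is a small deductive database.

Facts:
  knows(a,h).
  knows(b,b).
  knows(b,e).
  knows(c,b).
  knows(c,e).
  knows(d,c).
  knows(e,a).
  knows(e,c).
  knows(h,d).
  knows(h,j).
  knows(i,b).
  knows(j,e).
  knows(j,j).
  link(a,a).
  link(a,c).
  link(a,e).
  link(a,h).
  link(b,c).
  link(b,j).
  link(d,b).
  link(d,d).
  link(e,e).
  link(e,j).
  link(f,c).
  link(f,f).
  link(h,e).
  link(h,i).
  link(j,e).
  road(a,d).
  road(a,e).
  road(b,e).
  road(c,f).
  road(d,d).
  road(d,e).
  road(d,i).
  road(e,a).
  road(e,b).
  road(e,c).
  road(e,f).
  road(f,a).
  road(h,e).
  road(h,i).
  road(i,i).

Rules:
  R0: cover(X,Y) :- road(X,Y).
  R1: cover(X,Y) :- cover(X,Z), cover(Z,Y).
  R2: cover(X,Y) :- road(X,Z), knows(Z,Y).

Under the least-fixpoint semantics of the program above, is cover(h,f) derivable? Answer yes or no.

round 1: derive cover(a,d) via R0 from road(a,d)
round 1: derive cover(a,e) via R0 from road(a,e)
round 1: derive cover(b,e) via R0 from road(b,e)
round 1: derive cover(c,f) via R0 from road(c,f)
round 1: derive cover(d,d) via R0 from road(d,d)
round 1: derive cover(d,e) via R0 from road(d,e)
round 1: derive cover(d,i) via R0 from road(d,i)
round 1: derive cover(e,a) via R0 from road(e,a)
round 1: derive cover(e,b) via R0 from road(e,b)
round 1: derive cover(e,c) via R0 from road(e,c)
round 1: derive cover(e,f) via R0 from road(e,f)
round 1: derive cover(f,a) via R0 from road(f,a)
round 1: derive cover(h,e) via R0 from road(h,e)
round 1: derive cover(h,i) via R0 from road(h,i)
round 1: derive cover(i,i) via R0 from road(i,i)
round 1: derive cover(a,a) via R2 from road(a,e), knows(e,a)
round 1: derive cover(a,c) via R2 from road(a,d), knows(d,c)
round 1: derive cover(b,a) via R2 from road(b,e), knows(e,a)
round 1: derive cover(b,c) via R2 from road(b,e), knows(e,c)
round 1: derive cover(d,a) via R2 from road(d,e), knows(e,a)
round 1: derive cover(d,b) via R2 from road(d,i), knows(i,b)
round 1: derive cover(d,c) via R2 from road(d,d), knows(d,c)
round 1: derive cover(e,e) via R2 from road(e,b), knows(b,e)
round 1: derive cover(e,h) via R2 from road(e,a), knows(a,h)
round 1: derive cover(f,h) via R2 from road(f,a), knows(a,h)
round 1: derive cover(h,a) via R2 from road(h,e), knows(e,a)
round 1: derive cover(h,b) via R2 from road(h,i), knows(i,b)
round 1: derive cover(h,c) via R2 from road(h,e), knows(e,c)
round 1: derive cover(i,b) via R2 from road(i,i), knows(i,b)
round 2: derive cover(a,b) via R1 from cover(a,d), cover(d,b)
round 2: derive cover(a,f) via R1 from cover(a,c), cover(c,f)
round 2: derive cover(a,h) via R1 from cover(a,e), cover(e,h)
round 2: derive cover(a,i) via R1 from cover(a,d), cover(d,i)
round 2: derive cover(b,b) via R1 from cover(b,e), cover(e,b)
round 2: derive cover(b,d) via R1 from cover(b,a), cover(a,d)
round 2: derive cover(b,f) via R1 from cover(b,c), cover(c,f)
round 2: derive cover(b,h) via R1 from cover(b,e), cover(e,h)
round 2: derive cover(c,a) via R1 from cover(c,f), cover(f,a)
round 2: derive cover(c,h) via R1 from cover(c,f), cover(f,h)
round 2: derive cover(d,f) via R1 from cover(d,c), cover(c,f)
round 2: derive cover(d,h) via R1 from cover(d,e), cover(e,h)
round 2: derive cover(e,d) via R1 from cover(e,a), cover(a,d)
round 2: derive cover(e,i) via R1 from cover(e,h), cover(h,i)
round 2: derive cover(f,b) via R1 from cover(f,h), cover(h,b)
round 2: derive cover(f,c) via R1 from cover(f,a), cover(a,c)
round 2: derive cover(f,d) via R1 from cover(f,a), cover(a,d)
round 2: derive cover(f,e) via R1 from cover(f,a), cover(a,e)
round 2: derive cover(f,i) via R1 from cover(f,h), cover(h,i)
round 2: derive cover(h,d) via R1 from cover(h,a), cover(a,d)
round 2: derive cover(h,f) via R1 from cover(h,c), cover(c,f)
round 2: derive cover(h,h) via R1 from cover(h,e), cover(e,h)
round 2: derive cover(i,a) via R1 from cover(i,b), cover(b,a)
round 2: derive cover(i,c) via R1 from cover(i,b), cover(b,c)
round 2: derive cover(i,e) via R1 from cover(i,b), cover(b,e)
round 3: derive cover(b,i) via R1 from cover(b,a), cover(a,i)
round 3: derive cover(c,b) via R1 from cover(c,a), cover(a,b)
round 3: derive cover(c,c) via R1 from cover(c,a), cover(a,c)
round 3: derive cover(c,d) via R1 from cover(c,a), cover(a,d)
round 3: derive cover(c,e) via R1 from cover(c,a), cover(a,e)
round 3: derive cover(c,i) via R1 from cover(c,a), cover(a,i)
round 3: derive cover(f,f) via R1 from cover(f,a), cover(a,f)
round 3: derive cover(i,d) via R1 from cover(i,a), cover(a,d)
round 3: derive cover(i,f) via R1 from cover(i,a), cover(a,f)
round 3: derive cover(i,h) via R1 from cover(i,a), cover(a,h)

yes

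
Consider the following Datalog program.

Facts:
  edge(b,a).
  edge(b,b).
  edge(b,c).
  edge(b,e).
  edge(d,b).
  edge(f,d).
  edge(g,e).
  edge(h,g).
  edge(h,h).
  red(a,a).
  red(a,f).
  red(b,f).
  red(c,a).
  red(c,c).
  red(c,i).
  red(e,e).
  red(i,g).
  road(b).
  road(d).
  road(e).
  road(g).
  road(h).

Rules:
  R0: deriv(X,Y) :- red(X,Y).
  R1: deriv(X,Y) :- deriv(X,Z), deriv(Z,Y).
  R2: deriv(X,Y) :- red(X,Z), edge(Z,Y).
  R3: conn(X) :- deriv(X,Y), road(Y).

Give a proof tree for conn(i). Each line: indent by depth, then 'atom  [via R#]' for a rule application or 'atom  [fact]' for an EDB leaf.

conn(i)  [via R3]
  deriv(i,e)  [via R2]
    red(i,g)  [fact]
    edge(g,e)  [fact]
  road(e)  [fact]

round 1: derive deriv(a,a) via R0 from red(a,a)
round 1: derive deriv(a,f) via R0 from red(a,f)
round 1: derive deriv(b,f) via R0 from red(b,f)
round 1: derive deriv(c,a) via R0 from red(c,a)
round 1: derive deriv(c,c) via R0 from red(c,c)
round 1: derive deriv(c,i) via R0 from red(c,i)
round 1: derive deriv(e,e) via R0 from red(e,e)
round 1: derive deriv(i,g) via R0 from red(i,g)
round 1: derive deriv(a,d) via R2 from red(a,f), edge(f,d)
round 1: derive deriv(b,d) via R2 from red(b,f), edge(f,d)
round 1: derive deriv(i,e) via R2 from red(i,g), edge(g,e)
round 2: derive deriv(c,d) via R1 from deriv(c,a), deriv(a,d)
round 2: derive deriv(c,e) via R1 from deriv(c,i), deriv(i,e)
round 2: derive deriv(c,f) via R1 from deriv(c,a), deriv(a,f)
round 2: derive deriv(c,g) via R1 from deriv(c,i), deriv(i,g)
round 2: derive conn(a) via R3 from deriv(a,d), road(d)
round 2: derive conn(b) via R3 from deriv(b,d), road(d)
round 2: derive conn(e) via R3 from deriv(e,e), road(e)
round 2: derive conn(i) via R3 from deriv(i,e), road(e)
round 3: derive conn(c) via R3 from deriv(c,d), road(d)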